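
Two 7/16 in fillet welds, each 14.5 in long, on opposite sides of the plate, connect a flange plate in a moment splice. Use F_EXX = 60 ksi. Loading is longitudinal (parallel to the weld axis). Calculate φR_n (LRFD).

Effective throat t_e = 0.707 × 0.4375 = 0.3093 in.
Total length L = 29 in; A_we = 0.3093 × 29 = 8.97 in².
F_nw = 0.6 F_EXX = 0.6 × 60 = 36 ksi.
φR_n = 0.75 × 36 × 8.97 = 242.2 kip.

φR_n ≈ 242 kip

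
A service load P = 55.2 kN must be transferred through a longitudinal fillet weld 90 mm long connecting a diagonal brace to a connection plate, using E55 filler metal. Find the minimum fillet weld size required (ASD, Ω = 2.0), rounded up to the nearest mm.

w = 6 mm

E55XX → F_EXX = 550 MPa.
Total weld length L = 90 mm.
Required throat t_e = P × Ω / (0.6 F_EXX × L) = 55.2 × 2.0 / (0.6 × 550 × 90 × 10⁻³) = 3.717 mm.
Required leg w = t_e / 0.707 = 5.258 mm → use 6 mm.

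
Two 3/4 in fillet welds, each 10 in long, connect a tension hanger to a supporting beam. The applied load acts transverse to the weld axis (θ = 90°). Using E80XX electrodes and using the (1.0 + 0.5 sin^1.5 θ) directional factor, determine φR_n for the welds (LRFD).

E80XX → F_EXX = 80 ksi.
t_e = 0.707 × 0.75 = 0.5302 in; A_we = 0.5302 × 20 = 10.61 in².
Directional factor: 1.0 + 0.5 sin^1.5(90°) = 1.5.
F_nw = 0.6 × 80 × 1.5 = 72 ksi.
φR_n = 0.75 × 72 × 10.61 = 572.7 kip.

φR_n ≈ 573 kip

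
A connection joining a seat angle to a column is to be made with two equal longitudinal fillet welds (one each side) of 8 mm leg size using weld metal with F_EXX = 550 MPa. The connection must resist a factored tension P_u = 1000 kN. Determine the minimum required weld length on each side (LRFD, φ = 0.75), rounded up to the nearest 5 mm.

Throat t_e = 0.707 × 8 = 5.656 mm.
φr_n = 0.75 × 0.6 × 550 × 5.656 × 10⁻³ = 1.4 kN/mm.
L_req = P_u / φr_n = 1000 / 1.4 = 714.4 mm total.
Per side: 714.4 / 2 = 357.2 mm.
Round up → use L = 360 mm on each side.

L = 360 mm on each side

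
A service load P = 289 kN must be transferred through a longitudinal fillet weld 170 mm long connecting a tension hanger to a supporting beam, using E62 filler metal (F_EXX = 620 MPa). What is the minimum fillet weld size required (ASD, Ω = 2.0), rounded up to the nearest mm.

Total weld length L = 170 mm.
Required throat t_e = P × Ω / (0.6 F_EXX × L) = 289 × 2.0 / (0.6 × 620 × 170 × 10⁻³) = 9.14 mm.
Required leg w = t_e / 0.707 = 12.93 mm → use 13 mm.

w = 13 mm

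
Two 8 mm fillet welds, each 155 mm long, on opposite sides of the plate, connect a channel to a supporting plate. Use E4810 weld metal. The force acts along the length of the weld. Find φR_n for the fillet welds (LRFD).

φR_n ≈ 379 kN

E48XX → F_EXX = 480 MPa.
Effective throat t_e = 0.707 × 8 = 5.656 mm.
Total length L = 310 mm; A_we = 5.656 × 310 = 1753 mm².
F_nw = 0.6 F_EXX = 0.6 × 480 = 288 MPa.
φR_n = 0.75 × 288 × 1753 × 10⁻³ = 378.7 kN.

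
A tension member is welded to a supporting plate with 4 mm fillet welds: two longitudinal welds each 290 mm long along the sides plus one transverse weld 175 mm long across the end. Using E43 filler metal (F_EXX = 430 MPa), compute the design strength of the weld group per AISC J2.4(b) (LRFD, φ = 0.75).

φR_n ≈ 413 kN

t_e = 0.707 × 4 = 2.828 mm.
R_nwl = 0.6 × 430 × 2.828 × 580 × 10⁻³ = 423.2 kN (longitudinal, 2 welds).
R_nwt = 0.6 × 430 × 2.828 × 175 × 10⁻³ = 127.7 kN (transverse, base value).
(i) R_nwl + R_nwt = 550.9 kN; (ii) 0.85 R_nwl + 1.5 R_nwt = 551.2 kN.
R_n = max = 551.2 kN [governs: (ii)]; φR_n = 413.4 kN.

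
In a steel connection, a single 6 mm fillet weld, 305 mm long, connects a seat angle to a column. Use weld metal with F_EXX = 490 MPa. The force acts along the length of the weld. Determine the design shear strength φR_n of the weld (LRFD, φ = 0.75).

Effective throat t_e = 0.707 × 6 = 4.242 mm.
Total length L = 305 mm; A_we = 4.242 × 305 = 1294 mm².
F_nw = 0.6 F_EXX = 0.6 × 490 = 294 MPa.
φR_n = 0.75 × 294 × 1294 × 10⁻³ = 285.3 kN.

φR_n ≈ 285 kN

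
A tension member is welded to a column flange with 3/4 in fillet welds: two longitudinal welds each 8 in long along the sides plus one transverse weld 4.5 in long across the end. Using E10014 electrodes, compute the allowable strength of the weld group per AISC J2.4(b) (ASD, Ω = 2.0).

E100XX → F_EXX = 100 ksi.
t_e = 0.707 × 0.75 = 0.5302 in.
R_nwl = 0.6 × 100 × 0.5302 × 16 = 509 kips (longitudinal, 2 welds).
R_nwt = 0.6 × 100 × 0.5302 × 4.5 = 143.2 kips (transverse, base value).
(i) R_nwl + R_nwt = 652.2 kips; (ii) 0.85 R_nwl + 1.5 R_nwt = 647.4 kips.
R_n = max = 652.2 kips [governs: (i)]; R_n/Ω = 326.1 kips.

R_n/Ω ≈ 326 kips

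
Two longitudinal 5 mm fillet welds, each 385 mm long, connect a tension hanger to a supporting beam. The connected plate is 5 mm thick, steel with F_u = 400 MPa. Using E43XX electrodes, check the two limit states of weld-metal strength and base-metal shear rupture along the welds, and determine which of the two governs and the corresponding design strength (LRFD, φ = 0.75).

φR_n ≈ 527 kN (weld metal governs)

E43XX → F_EXX = 430 MPa.
t_e = 0.707 × 5 = 3.535 mm; L = 770 mm.
Weld metal: φR_n = 0.75 × 0.6 × 430 × 3.535 × 770 × 10⁻³ = 526.7 kN.
Base metal (shear rupture): φR_n = 0.75 × 0.6 × 400 × 5 × 770 × 10⁻³ = 693 kN.
Governing: weld metal.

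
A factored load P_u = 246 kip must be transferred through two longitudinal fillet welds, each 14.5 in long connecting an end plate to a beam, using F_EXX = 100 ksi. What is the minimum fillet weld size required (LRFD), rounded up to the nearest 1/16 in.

w = 5/16 in

Total weld length L = 29 in.
Required throat t_e = P_u / (φ × 0.6 F_EXX × L) = 246 / (0.75 × 0.6 × 100 × 29) = 0.1885 in.
Required leg w = t_e / 0.707 = 0.2666 in → use 5/16 in.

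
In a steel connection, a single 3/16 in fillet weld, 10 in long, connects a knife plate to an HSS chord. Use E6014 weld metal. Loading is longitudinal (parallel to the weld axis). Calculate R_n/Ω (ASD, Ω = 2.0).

R_n/Ω ≈ 23.9 kips

E60XX → F_EXX = 60 ksi.
Effective throat t_e = 0.707 × 0.1875 = 0.1326 in.
Total length L = 10 in; A_we = 0.1326 × 10 = 1.326 in².
F_nw = 0.6 F_EXX = 0.6 × 60 = 36 ksi.
R_n = 36 × 1.326 = 47.72 kips; R_n/Ω = 47.72/2.0 = 23.86 kips.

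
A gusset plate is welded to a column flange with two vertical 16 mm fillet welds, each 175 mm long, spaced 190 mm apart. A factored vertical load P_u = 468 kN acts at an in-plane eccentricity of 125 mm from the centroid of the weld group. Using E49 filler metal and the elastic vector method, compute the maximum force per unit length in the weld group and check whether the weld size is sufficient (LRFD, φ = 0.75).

f_max ≈ 2990 N/mm; NOT adequate

E49XX → F_EXX = 490 MPa.
Total weld length L_w = 350 mm. Treat welds as unit-width lines.
Polar moment about centroid: J = 2[d³/12 + d(b/2)²] = 2[175³/12 + 175×95²] = 4052000 mm³.
Direct shear f_v = P/L_w = 468×10³ / 350 = 1337 N/mm (vertical).
Torsion M = P·e = 468×10³ × 125 = 58500000 N·mm.
Critical point at (x, y) = (95, 87.5) from centroid. f_tx = M·y/J = 1263 N/mm; f_ty = M·x/J = 1372 N/mm.
Resultant f_max = √[f_tx² + (f_v + f_ty)²] = √[1263² + (1337 + 1372)²] = 2989 N/mm.
Capacity per unit length: φr_n = 0.75 × 0.6 × 490 × (0.707 × 16) = 2494 N/mm.
2989 > 2494 → NOT adequate.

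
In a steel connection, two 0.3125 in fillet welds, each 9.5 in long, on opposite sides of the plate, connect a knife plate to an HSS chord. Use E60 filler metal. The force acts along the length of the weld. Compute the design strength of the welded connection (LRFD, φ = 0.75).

φR_n ≈ 113 kips

E60XX → F_EXX = 60 ksi.
Effective throat t_e = 0.707 × 0.3125 = 0.2209 in.
Total length L = 19 in; A_we = 0.2209 × 19 = 4.198 in².
F_nw = 0.6 F_EXX = 0.6 × 60 = 36 ksi.
φR_n = 0.75 × 36 × 4.198 = 113.3 kips.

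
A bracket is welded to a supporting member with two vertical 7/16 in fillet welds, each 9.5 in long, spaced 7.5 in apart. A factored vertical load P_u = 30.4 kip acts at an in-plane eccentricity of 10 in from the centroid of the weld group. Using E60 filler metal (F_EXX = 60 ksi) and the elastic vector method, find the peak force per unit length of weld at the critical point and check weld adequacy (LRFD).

Total weld length L_w = 19 in. Treat welds as unit-width lines.
Polar moment about centroid: J = 2[d³/12 + d(b/2)²] = 2[9.5³/12 + 9.5×3.75²] = 410.1 in³.
Direct shear f_v = P/L_w = 30.4 / 19 = 1.6 kip/in (vertical).
Torsion M = P·e = 30.4 × 10 = 304 kip·in.
Critical point at (x, y) = (3.75, 4.75) from centroid. f_tx = M·y/J = 3.521 kip/in; f_ty = M·x/J = 2.78 kip/in.
Resultant f_max = √[f_tx² + (f_v + f_ty)²] = √[3.521² + (1.6 + 2.78)²] = 5.62 kip/in.
Capacity per unit length: φr_n = 0.75 × 0.6 × 60 × (0.707 × 0.4375) = 8.351 kip/in.
5.62 ≤ 8.351 → adequate.

f_max ≈ 5.62 kip/in; adequate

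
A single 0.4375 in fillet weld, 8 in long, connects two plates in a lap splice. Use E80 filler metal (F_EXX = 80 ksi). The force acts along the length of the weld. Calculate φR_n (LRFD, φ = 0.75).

φR_n ≈ 89.1 kips

Effective throat t_e = 0.707 × 0.4375 = 0.3093 in.
Total length L = 8 in; A_we = 0.3093 × 8 = 2.474 in².
F_nw = 0.6 F_EXX = 0.6 × 80 = 48 ksi.
φR_n = 0.75 × 48 × 2.474 = 89.08 kips.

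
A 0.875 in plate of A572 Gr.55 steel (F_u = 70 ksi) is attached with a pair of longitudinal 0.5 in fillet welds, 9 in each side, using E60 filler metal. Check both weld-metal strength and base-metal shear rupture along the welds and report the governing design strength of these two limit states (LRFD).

E60XX → F_EXX = 60 ksi.
t_e = 0.707 × 0.5 = 0.3535 in; L = 18 in.
Weld metal: φR_n = 0.75 × 0.6 × 60 × 0.3535 × 18 = 171.8 kips.
Base metal (shear rupture): φR_n = 0.75 × 0.6 × 70 × 0.875 × 18 = 496.1 kips.
Governing: weld metal.

φR_n ≈ 172 kips (weld metal governs)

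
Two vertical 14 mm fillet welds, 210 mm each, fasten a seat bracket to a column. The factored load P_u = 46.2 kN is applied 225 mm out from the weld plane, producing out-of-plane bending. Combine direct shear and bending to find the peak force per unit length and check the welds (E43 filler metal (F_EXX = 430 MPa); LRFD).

L_w = 2 × 210 = 420 mm; section modulus (unit throat) S = 2 × L²/6 = 14700 mm².
Direct shear f_v = P/L_w = 46.2×10³/420 = 110 N/mm.
Moment M = P × e = 46.2×10³ × 225 = 10395000 N·mm; bending f_b = M/S = 707.1 N/mm.
f_max = √(f_v² + f_b²) = √(110² + 707.1²) = 715.6 N/mm.
φr_n = 0.75 × 0.6 × 430 × (0.707 × 14) = 1915 N/mm → adequate.

f_max ≈ 716 N/mm; adequate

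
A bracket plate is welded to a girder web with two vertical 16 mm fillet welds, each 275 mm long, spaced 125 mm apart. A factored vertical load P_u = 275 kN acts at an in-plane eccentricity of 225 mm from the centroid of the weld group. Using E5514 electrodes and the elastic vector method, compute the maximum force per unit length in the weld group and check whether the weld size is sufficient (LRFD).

f_max ≈ 1930 N/mm; adequate

E55XX → F_EXX = 550 MPa.
Total weld length L_w = 550 mm. Treat welds as unit-width lines.
Polar moment about centroid: J = 2[d³/12 + d(b/2)²] = 2[275³/12 + 275×62.5²] = 5615000 mm³.
Direct shear f_v = P/L_w = 275×10³ / 550 = 500 N/mm (vertical).
Torsion M = P·e = 275×10³ × 225 = 61875000 N·mm.
Critical point at (x, y) = (62.5, 137.5) from centroid. f_tx = M·y/J = 1515 N/mm; f_ty = M·x/J = 688.8 N/mm.
Resultant f_max = √[f_tx² + (f_v + f_ty)²] = √[1515² + (500 + 688.8)²] = 1926 N/mm.
Capacity per unit length: φr_n = 0.75 × 0.6 × 550 × (0.707 × 16) = 2800 N/mm.
1926 ≤ 2800 → adequate.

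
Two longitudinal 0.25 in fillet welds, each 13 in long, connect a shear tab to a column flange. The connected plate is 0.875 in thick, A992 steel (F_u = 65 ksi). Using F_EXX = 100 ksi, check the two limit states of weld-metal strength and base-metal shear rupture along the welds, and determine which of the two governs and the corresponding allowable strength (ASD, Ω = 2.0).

R_n/Ω ≈ 138 kip (weld metal governs)

t_e = 0.707 × 0.25 = 0.1767 in; L = 26 in.
Weld metal: R_n/Ω = (1/2.0) × 0.6 × 100 × 0.1767 × 26 = 137.9 kip.
Base metal (shear rupture): R_n/Ω = (1/2.0) × 0.6 × 65 × 0.875 × 26 = 443.6 kip.
Governing: weld metal.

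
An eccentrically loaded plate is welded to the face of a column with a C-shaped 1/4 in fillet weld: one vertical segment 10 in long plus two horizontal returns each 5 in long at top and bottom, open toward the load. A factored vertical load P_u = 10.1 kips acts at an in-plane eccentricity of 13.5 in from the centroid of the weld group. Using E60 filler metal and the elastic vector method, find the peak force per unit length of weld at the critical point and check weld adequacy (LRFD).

f_max ≈ 2.55 kip/in; adequate

E60XX → F_EXX = 60 ksi.
Total weld length L_w = 20 in. Treat welds as unit-width lines.
Centroid: x̄ = 2×5×2.5 / 20 = 1.25 in from the vertical weld.
Polar moment about centroid: J = I_x + I_y = [10³/12 + 2×5×5²] + [10×1.25² + 2(5³/12 + 5×1.25²)] = 385.4 in³.
Direct shear f_v = P/L_w = 10.1 / 20 = 0.505 kip/in (vertical).
Torsion M = P·e = 10.1 × 13.5 = 136.35 kip·in.
Critical point at (x, y) = (3.75, 5) from centroid. f_tx = M·y/J = 1.769 kip/in; f_ty = M·x/J = 1.327 kip/in.
Resultant f_max = √[f_tx² + (f_v + f_ty)²] = √[1.769² + (0.505 + 1.327)²] = 2.546 kip/in.
Capacity per unit length: φr_n = 0.75 × 0.6 × 60 × (0.707 × 0.25) = 4.772 kip/in.
2.546 ≤ 4.772 → adequate.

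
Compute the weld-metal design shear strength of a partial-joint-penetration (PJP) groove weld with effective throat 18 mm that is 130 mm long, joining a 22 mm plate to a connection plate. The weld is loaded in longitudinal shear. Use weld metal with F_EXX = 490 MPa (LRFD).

Effective throat (given) t_e = 18 mm.
A_we = 18 × 130 = 2340 mm².
F_nw = 0.6 F_EXX = 294 MPa.
φR_n = 0.75 × 294 × 2340 × 10⁻³ = 516 kN.

φR_n ≈ 516 kN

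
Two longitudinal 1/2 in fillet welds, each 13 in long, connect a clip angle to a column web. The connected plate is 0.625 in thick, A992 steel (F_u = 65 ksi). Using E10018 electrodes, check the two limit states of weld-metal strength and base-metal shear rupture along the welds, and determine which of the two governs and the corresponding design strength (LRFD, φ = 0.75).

E100XX → F_EXX = 100 ksi.
t_e = 0.707 × 0.5 = 0.3535 in; L = 26 in.
Weld metal: φR_n = 0.75 × 0.6 × 100 × 0.3535 × 26 = 413.6 kip.
Base metal (shear rupture): φR_n = 0.75 × 0.6 × 65 × 0.625 × 26 = 475.3 kip.
Governing: weld metal.

φR_n ≈ 414 kip (weld metal governs)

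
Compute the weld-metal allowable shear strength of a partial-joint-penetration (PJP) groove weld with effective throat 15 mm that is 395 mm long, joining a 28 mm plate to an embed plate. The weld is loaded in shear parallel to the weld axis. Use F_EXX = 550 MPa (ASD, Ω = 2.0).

Effective throat (given) t_e = 15 mm.
A_we = 15 × 395 = 5925 mm².
F_nw = 0.6 F_EXX = 330 MPa.
R_n/Ω = (330 × 5925) / 2.0 × 10⁻³ = 977.6 kN.

R_n/Ω ≈ 978 kN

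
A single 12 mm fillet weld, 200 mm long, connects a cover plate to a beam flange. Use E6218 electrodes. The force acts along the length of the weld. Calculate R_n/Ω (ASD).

R_n/Ω ≈ 316 kN

E62XX → F_EXX = 620 MPa.
Effective throat t_e = 0.707 × 12 = 8.484 mm.
Total length L = 200 mm; A_we = 8.484 × 200 = 1697 mm².
F_nw = 0.6 F_EXX = 0.6 × 620 = 372 MPa.
R_n = 372 × 1697 × 10⁻³ = 631.2 kN; R_n/Ω = 631.2/2.0 = 315.6 kN.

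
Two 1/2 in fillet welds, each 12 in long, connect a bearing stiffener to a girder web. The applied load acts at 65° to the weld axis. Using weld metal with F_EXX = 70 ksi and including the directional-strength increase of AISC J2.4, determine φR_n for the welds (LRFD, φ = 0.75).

φR_n ≈ 383 kips

t_e = 0.707 × 0.5 = 0.3535 in; A_we = 0.3535 × 24 = 8.484 in².
Directional factor: 1.0 + 0.5 sin^1.5(65°) = 1.431.
F_nw = 0.6 × 70 × 1.431 = 60.12 ksi.
φR_n = 0.75 × 60.12 × 8.484 = 382.5 kips.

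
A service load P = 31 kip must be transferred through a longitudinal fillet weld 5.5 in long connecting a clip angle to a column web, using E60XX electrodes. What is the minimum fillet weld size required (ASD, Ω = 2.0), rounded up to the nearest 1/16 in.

w = 1/2 in

E60XX → F_EXX = 60 ksi.
Total weld length L = 5.5 in.
Required throat t_e = P × Ω / (0.6 F_EXX × L) = 31 × 2.0 / (0.6 × 60 × 5.5) = 0.3131 in.
Required leg w = t_e / 0.707 = 0.4429 in → use 1/2 in.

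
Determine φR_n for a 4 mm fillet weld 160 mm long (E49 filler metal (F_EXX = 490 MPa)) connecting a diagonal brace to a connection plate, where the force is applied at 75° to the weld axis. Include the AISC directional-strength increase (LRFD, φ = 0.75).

t_e = 0.707 × 4 = 2.828 mm; A_we = 2.828 × 160 = 452.5 mm².
Directional factor: 1.0 + 0.5 sin^1.5(75°) = 1.475.
F_nw = 0.6 × 490 × 1.475 = 433.6 MPa.
φR_n = 0.75 × 433.6 × 452.5 × 10⁻³ = 147.1 kN.

φR_n ≈ 147 kN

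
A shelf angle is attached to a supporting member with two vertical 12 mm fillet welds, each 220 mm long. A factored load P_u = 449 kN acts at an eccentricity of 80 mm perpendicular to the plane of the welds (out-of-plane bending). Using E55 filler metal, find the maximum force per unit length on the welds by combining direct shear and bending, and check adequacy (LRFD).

E55XX → F_EXX = 550 MPa.
L_w = 2 × 220 = 440 mm; section modulus (unit throat) S = 2 × L²/6 = 16130 mm².
Direct shear f_v = P/L_w = 449×10³/440 = 1020 N/mm.
Moment M = P × e = 449×10³ × 80 = 35920000 N·mm; bending f_b = M/S = 2226 N/mm.
f_max = √(f_v² + f_b²) = √(1020² + 2226²) = 2449 N/mm.
φr_n = 0.75 × 0.6 × 550 × (0.707 × 12) = 2100 N/mm → NOT adequate.

f_max ≈ 2450 N/mm; NOT adequate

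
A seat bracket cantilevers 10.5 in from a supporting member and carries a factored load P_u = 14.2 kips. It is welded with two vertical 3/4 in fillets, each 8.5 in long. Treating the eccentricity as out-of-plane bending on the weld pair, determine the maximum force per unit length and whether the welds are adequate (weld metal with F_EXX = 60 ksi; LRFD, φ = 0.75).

f_max ≈ 6.25 kip/in; adequate

L_w = 2 × 8.5 = 17 in; section modulus (unit throat) S = 2 × L²/6 = 24.08 in².
Direct shear f_v = P/L_w = 14.2/17 = 0.8353 kip/in.
Moment M = P × e = 14.2 × 10.5 = 149.1 kip·in; bending f_b = M/S = 6.191 kip/in.
f_max = √(f_v² + f_b²) = √(0.8353² + 6.191²) = 6.247 kip/in.
φr_n = 0.75 × 0.6 × 60 × (0.707 × 0.75) = 14.32 kip/in → adequate.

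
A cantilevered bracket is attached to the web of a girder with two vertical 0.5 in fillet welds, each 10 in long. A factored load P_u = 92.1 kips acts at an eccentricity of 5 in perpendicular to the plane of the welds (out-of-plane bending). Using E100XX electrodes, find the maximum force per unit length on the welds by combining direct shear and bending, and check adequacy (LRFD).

f_max ≈ 14.6 kip/in; adequate

E100XX → F_EXX = 100 ksi.
L_w = 2 × 10 = 20 in; section modulus (unit throat) S = 2 × L²/6 = 33.33 in².
Direct shear f_v = P/L_w = 92.1/20 = 4.605 kip/in.
Moment M = P × e = 92.1 × 5 = 460.5 kip·in; bending f_b = M/S = 13.81 kip/in.
f_max = √(f_v² + f_b²) = √(4.605² + 13.81²) = 14.56 kip/in.
φr_n = 0.75 × 0.6 × 100 × (0.707 × 0.5) = 15.91 kip/in → adequate.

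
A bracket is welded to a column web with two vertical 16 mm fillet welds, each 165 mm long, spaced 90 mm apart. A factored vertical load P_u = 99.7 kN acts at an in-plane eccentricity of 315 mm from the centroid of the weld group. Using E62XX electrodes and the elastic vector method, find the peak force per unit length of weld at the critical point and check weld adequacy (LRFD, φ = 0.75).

f_max ≈ 2240 N/mm; adequate

E62XX → F_EXX = 620 MPa.
Total weld length L_w = 330 mm. Treat welds as unit-width lines.
Polar moment about centroid: J = 2[d³/12 + d(b/2)²] = 2[165³/12 + 165×45²] = 1417000 mm³.
Direct shear f_v = P/L_w = 99.7×10³ / 330 = 302.1 N/mm (vertical).
Torsion M = P·e = 99.7×10³ × 315 = 31406000 N·mm.
Critical point at (x, y) = (45, 82.5) from centroid. f_tx = M·y/J = 1829 N/mm; f_ty = M·x/J = 997.4 N/mm.
Resultant f_max = √[f_tx² + (f_v + f_ty)²] = √[1829² + (302.1 + 997.4)²] = 2243 N/mm.
Capacity per unit length: φr_n = 0.75 × 0.6 × 620 × (0.707 × 16) = 3156 N/mm.
2243 ≤ 3156 → adequate.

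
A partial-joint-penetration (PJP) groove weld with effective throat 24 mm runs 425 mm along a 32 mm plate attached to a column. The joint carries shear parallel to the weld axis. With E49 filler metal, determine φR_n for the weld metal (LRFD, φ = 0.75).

φR_n ≈ 2250 kN

E49XX → F_EXX = 490 MPa.
Effective throat (given) t_e = 24 mm.
A_we = 24 × 425 = 10200 mm².
F_nw = 0.6 F_EXX = 294 MPa.
φR_n = 0.75 × 294 × 10200 × 10⁻³ = 2249 kN.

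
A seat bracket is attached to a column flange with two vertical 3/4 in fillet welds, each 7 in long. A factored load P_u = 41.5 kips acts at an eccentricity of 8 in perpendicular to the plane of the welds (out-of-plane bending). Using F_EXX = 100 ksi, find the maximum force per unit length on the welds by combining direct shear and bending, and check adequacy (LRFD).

L_w = 2 × 7 = 14 in; section modulus (unit throat) S = 2 × L²/6 = 16.33 in².
Direct shear f_v = P/L_w = 41.5/14 = 2.964 kip/in.
Moment M = P × e = 41.5 × 8 = 332 kip·in; bending f_b = M/S = 20.33 kip/in.
f_max = √(f_v² + f_b²) = √(2.964² + 20.33²) = 20.54 kip/in.
φr_n = 0.75 × 0.6 × 100 × (0.707 × 0.75) = 23.86 kip/in → adequate.

f_max ≈ 20.5 kip/in; adequate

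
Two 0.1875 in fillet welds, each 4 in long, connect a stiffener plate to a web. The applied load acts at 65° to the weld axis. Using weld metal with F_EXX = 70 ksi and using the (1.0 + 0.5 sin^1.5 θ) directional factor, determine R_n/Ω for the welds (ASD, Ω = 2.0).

t_e = 0.707 × 0.1875 = 0.1326 in; A_we = 0.1326 × 8 = 1.06 in².
Directional factor: 1.0 + 0.5 sin^1.5(65°) = 1.431.
F_nw = 0.6 × 70 × 1.431 = 60.12 ksi.
R_n/Ω = (60.12 × 1.06) / 2.0 = 31.88 kip.

R_n/Ω ≈ 31.9 kip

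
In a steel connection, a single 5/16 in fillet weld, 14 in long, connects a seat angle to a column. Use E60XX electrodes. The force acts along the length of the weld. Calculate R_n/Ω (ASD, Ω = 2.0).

E60XX → F_EXX = 60 ksi.
Effective throat t_e = 0.707 × 0.3125 = 0.2209 in.
Total length L = 14 in; A_we = 0.2209 × 14 = 3.093 in².
F_nw = 0.6 F_EXX = 0.6 × 60 = 36 ksi.
R_n = 36 × 3.093 = 111.4 kip; R_n/Ω = 111.4/2.0 = 55.68 kip.

R_n/Ω ≈ 55.7 kip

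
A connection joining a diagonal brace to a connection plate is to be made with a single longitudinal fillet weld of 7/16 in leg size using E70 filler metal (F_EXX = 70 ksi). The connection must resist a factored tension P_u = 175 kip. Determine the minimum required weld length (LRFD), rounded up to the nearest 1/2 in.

Throat t_e = 0.707 × 0.4375 = 0.3093 in.
φr_n = 0.75 × 0.6 × 70 × 0.3093 = 9.743 kip/in.
L_req = P_u / φr_n = 175 / 9.743 = 17.96 in total.
Round up → use L = 18 in.

L = 18 in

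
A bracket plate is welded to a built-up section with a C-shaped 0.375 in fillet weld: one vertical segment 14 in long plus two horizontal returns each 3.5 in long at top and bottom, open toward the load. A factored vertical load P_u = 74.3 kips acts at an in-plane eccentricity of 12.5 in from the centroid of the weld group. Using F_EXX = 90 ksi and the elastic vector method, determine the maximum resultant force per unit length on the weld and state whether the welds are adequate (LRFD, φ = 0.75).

f_max ≈ 13.6 kip/in; NOT adequate

Total weld length L_w = 21 in. Treat welds as unit-width lines.
Centroid: x̄ = 2×3.5×1.75 / 21 = 0.5833 in from the vertical weld.
Polar moment about centroid: J = I_x + I_y = [14³/12 + 2×3.5×7²] + [14×0.5833² + 2(3.5³/12 + 3.5×1.167²)] = 593.1 in³.
Direct shear f_v = P/L_w = 74.3 / 21 = 3.538 kip/in (vertical).
Torsion M = P·e = 74.3 × 12.5 = 928.75 kip·in.
Critical point at (x, y) = (2.917, 7) from centroid. f_tx = M·y/J = 10.96 kip/in; f_ty = M·x/J = 4.567 kip/in.
Resultant f_max = √[f_tx² + (f_v + f_ty)²] = √[10.96² + (3.538 + 4.567)²] = 13.63 kip/in.
Capacity per unit length: φr_n = 0.75 × 0.6 × 90 × (0.707 × 0.375) = 10.74 kip/in.
13.63 > 10.74 → NOT adequate.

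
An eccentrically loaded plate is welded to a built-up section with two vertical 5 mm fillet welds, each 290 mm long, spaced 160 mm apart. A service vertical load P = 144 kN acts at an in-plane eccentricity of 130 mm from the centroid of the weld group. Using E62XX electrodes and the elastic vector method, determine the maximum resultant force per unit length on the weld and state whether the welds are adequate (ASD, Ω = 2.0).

E62XX → F_EXX = 620 MPa.
Total weld length L_w = 580 mm. Treat welds as unit-width lines.
Polar moment about centroid: J = 2[d³/12 + d(b/2)²] = 2[290³/12 + 290×80²] = 7777000 mm³.
Direct shear f_v = P/L_w = 144×10³ / 580 = 248.3 N/mm (vertical).
Torsion M = P·e = 144×10³ × 130 = 18720000 N·mm.
Critical point at (x, y) = (80, 145) from centroid. f_tx = M·y/J = 349 N/mm; f_ty = M·x/J = 192.6 N/mm.
Resultant f_max = √[f_tx² + (f_v + f_ty)²] = √[349² + (248.3 + 192.6)²] = 562.3 N/mm.
Capacity per unit length: r_n/Ω = (1/2.0) × 0.6 × 620 × (0.707 × 5) = 657.5 N/mm.
562.3 ≤ 657.5 → adequate.

f_max ≈ 562 N/mm; adequate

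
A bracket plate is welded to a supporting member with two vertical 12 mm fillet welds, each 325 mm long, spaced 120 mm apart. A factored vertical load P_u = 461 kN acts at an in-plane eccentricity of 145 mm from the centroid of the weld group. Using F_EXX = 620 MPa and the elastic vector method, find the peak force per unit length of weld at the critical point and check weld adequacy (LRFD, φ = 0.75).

f_max ≈ 1810 N/mm; adequate

Total weld length L_w = 650 mm. Treat welds as unit-width lines.
Polar moment about centroid: J = 2[d³/12 + d(b/2)²] = 2[325³/12 + 325×60²] = 8061000 mm³.
Direct shear f_v = P/L_w = 461×10³ / 650 = 709.2 N/mm (vertical).
Torsion M = P·e = 461×10³ × 145 = 66845000 N·mm.
Critical point at (x, y) = (60, 162.5) from centroid. f_tx = M·y/J = 1347 N/mm; f_ty = M·x/J = 497.5 N/mm.
Resultant f_max = √[f_tx² + (f_v + f_ty)²] = √[1347² + (709.2 + 497.5)²] = 1809 N/mm.
Capacity per unit length: φr_n = 0.75 × 0.6 × 620 × (0.707 × 12) = 2367 N/mm.
1809 ≤ 2367 → adequate.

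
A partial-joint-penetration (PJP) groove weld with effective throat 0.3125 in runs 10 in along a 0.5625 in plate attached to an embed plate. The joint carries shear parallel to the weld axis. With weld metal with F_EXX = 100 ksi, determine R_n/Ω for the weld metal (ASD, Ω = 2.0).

Effective throat (given) t_e = 0.3125 in.
A_we = 0.3125 × 10 = 3.125 in².
F_nw = 0.6 F_EXX = 60 ksi.
R_n/Ω = (60 × 3.125) / 2.0 = 93.75 kips.

R_n/Ω ≈ 93.8 kips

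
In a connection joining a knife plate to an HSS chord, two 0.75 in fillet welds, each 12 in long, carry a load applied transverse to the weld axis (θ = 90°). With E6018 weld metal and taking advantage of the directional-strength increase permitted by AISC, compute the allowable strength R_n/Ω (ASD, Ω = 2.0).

E60XX → F_EXX = 60 ksi.
t_e = 0.707 × 0.75 = 0.5302 in; A_we = 0.5302 × 24 = 12.73 in².
Directional factor: 1.0 + 0.5 sin^1.5(90°) = 1.5.
F_nw = 0.6 × 60 × 1.5 = 54 ksi.
R_n/Ω = (54 × 12.73) / 2.0 = 343.6 kips.

R_n/Ω ≈ 344 kips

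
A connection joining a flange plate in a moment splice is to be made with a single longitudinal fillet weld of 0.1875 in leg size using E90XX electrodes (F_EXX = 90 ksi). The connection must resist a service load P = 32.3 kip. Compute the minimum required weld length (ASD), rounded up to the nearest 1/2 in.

L = 9.5 in

Throat t_e = 0.707 × 0.1875 = 0.1326 in.
r_n/Ω = (0.6 × 90 × 0.1326) / 2.0 = 3.579 kip/in.
L_req = P / (r_n/Ω) = 32.3 / 3.579 = 9.024 in total.
Round up → use L = 9.5 in.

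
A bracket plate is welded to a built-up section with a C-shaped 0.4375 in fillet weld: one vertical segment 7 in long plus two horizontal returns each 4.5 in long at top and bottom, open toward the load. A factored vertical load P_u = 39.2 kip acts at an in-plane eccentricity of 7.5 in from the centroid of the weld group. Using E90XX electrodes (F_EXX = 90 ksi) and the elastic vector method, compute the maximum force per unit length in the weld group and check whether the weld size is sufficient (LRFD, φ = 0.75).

Total weld length L_w = 16 in. Treat welds as unit-width lines.
Centroid: x̄ = 2×4.5×2.25 / 16 = 1.266 in from the vertical weld.
Polar moment about centroid: J = I_x + I_y = [7³/12 + 2×4.5×3.5²] + [7×1.266² + 2(4.5³/12 + 4.5×0.9844²)] = 174 in³.
Direct shear f_v = P/L_w = 39.2 / 16 = 2.45 kip/in (vertical).
Torsion M = P·e = 39.2 × 7.5 = 294 kip·in.
Critical point at (x, y) = (3.234, 3.5) from centroid. f_tx = M·y/J = 5.915 kip/in; f_ty = M·x/J = 5.466 kip/in.
Resultant f_max = √[f_tx² + (f_v + f_ty)²] = √[5.915² + (2.45 + 5.466)²] = 9.882 kip/in.
Capacity per unit length: φr_n = 0.75 × 0.6 × 90 × (0.707 × 0.4375) = 12.53 kip/in.
9.882 ≤ 12.53 → adequate.

f_max ≈ 9.88 kip/in; adequate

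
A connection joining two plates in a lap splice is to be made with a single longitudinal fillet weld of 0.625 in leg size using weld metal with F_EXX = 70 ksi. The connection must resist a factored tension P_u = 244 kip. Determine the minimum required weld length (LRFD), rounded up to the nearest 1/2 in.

Throat t_e = 0.707 × 0.625 = 0.4419 in.
φr_n = 0.75 × 0.6 × 70 × 0.4419 = 13.92 kip/in.
L_req = P_u / φr_n = 244 / 13.92 = 17.53 in total.
Round up → use L = 18 in.

L = 18 in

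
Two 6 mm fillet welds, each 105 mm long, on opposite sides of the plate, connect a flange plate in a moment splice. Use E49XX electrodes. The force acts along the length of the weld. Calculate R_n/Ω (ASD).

E49XX → F_EXX = 490 MPa.
Effective throat t_e = 0.707 × 6 = 4.242 mm.
Total length L = 210 mm; A_we = 4.242 × 210 = 890.8 mm².
F_nw = 0.6 F_EXX = 0.6 × 490 = 294 MPa.
R_n = 294 × 890.8 × 10⁻³ = 261.9 kN; R_n/Ω = 261.9/2.0 = 131 kN.

R_n/Ω ≈ 131 kN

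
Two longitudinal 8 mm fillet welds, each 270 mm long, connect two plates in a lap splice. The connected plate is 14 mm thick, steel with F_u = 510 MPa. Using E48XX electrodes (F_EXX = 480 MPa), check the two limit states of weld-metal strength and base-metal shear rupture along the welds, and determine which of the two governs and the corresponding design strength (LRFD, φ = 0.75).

t_e = 0.707 × 8 = 5.656 mm; L = 540 mm.
Weld metal: φR_n = 0.75 × 0.6 × 480 × 5.656 × 540 × 10⁻³ = 659.7 kN.
Base metal (shear rupture): φR_n = 0.75 × 0.6 × 510 × 14 × 540 × 10⁻³ = 1735 kN.
Governing: weld metal.

φR_n ≈ 660 kN (weld metal governs)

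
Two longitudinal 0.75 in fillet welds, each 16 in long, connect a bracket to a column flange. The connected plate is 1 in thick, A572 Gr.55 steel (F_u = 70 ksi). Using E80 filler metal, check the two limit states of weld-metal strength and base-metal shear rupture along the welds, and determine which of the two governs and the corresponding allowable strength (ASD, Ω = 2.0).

R_n/Ω ≈ 407 kip (weld metal governs)

E80XX → F_EXX = 80 ksi.
t_e = 0.707 × 0.75 = 0.5302 in; L = 32 in.
Weld metal: R_n/Ω = (1/2.0) × 0.6 × 80 × 0.5302 × 32 = 407.2 kip.
Base metal (shear rupture): R_n/Ω = (1/2.0) × 0.6 × 70 × 1 × 32 = 672 kip.
Governing: weld metal.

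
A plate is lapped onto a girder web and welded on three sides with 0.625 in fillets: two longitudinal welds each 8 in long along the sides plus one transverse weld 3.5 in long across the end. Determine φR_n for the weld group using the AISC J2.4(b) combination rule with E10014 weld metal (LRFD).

φR_n ≈ 388 kip

E100XX → F_EXX = 100 ksi.
t_e = 0.707 × 0.625 = 0.4419 in.
R_nwl = 0.6 × 100 × 0.4419 × 16 = 424.2 kip (longitudinal, 2 welds).
R_nwt = 0.6 × 100 × 0.4419 × 3.5 = 92.79 kip (transverse, base value).
(i) R_nwl + R_nwt = 517 kip; (ii) 0.85 R_nwl + 1.5 R_nwt = 499.8 kip.
R_n = max = 517 kip [governs: (i)]; φR_n = 387.7 kip.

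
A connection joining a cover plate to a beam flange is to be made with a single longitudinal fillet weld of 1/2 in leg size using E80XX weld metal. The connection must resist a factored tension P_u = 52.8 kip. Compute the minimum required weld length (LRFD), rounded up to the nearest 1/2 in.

E80XX → F_EXX = 80 ksi.
Throat t_e = 0.707 × 0.5 = 0.3535 in.
φr_n = 0.75 × 0.6 × 80 × 0.3535 = 12.73 kip/in.
L_req = P_u / φr_n = 52.8 / 12.73 = 4.149 in total.
Round up → use L = 4.5 in.

L = 4.5 in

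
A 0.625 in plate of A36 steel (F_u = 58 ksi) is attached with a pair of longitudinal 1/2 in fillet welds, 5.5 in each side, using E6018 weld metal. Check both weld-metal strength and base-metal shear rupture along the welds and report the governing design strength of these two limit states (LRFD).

E60XX → F_EXX = 60 ksi.
t_e = 0.707 × 0.5 = 0.3535 in; L = 11 in.
Weld metal: φR_n = 0.75 × 0.6 × 60 × 0.3535 × 11 = 105 kip.
Base metal (shear rupture): φR_n = 0.75 × 0.6 × 58 × 0.625 × 11 = 179.4 kip.
Governing: weld metal.

φR_n ≈ 105 kip (weld metal governs)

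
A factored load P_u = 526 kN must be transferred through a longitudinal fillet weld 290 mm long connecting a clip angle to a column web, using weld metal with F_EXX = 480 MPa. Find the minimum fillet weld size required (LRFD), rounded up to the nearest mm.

Total weld length L = 290 mm.
Required throat t_e = P_u / (φ × 0.6 F_EXX × L) = 526 / (0.75 × 0.6 × 480 × 290 × 10⁻³) = 8.397 mm.
Required leg w = t_e / 0.707 = 11.88 mm → use 12 mm.

w = 12 mm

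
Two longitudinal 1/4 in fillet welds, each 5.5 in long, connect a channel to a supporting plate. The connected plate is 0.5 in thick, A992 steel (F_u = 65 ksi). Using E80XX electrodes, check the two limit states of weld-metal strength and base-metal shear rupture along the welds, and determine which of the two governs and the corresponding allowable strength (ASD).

E80XX → F_EXX = 80 ksi.
t_e = 0.707 × 0.25 = 0.1767 in; L = 11 in.
Weld metal: R_n/Ω = (1/2.0) × 0.6 × 80 × 0.1767 × 11 = 46.66 kip.
Base metal (shear rupture): R_n/Ω = (1/2.0) × 0.6 × 65 × 0.5 × 11 = 107.2 kip.
Governing: weld metal.

R_n/Ω ≈ 46.7 kip (weld metal governs)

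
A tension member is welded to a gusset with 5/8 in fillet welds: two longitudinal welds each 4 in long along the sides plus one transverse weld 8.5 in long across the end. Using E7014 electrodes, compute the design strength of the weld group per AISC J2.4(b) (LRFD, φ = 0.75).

φR_n ≈ 272 kips

E70XX → F_EXX = 70 ksi.
t_e = 0.707 × 0.625 = 0.4419 in.
R_nwl = 0.6 × 70 × 0.4419 × 8 = 148.5 kips (longitudinal, 2 welds).
R_nwt = 0.6 × 70 × 0.4419 × 8.5 = 157.7 kips (transverse, base value).
(i) R_nwl + R_nwt = 306.2 kips; (ii) 0.85 R_nwl + 1.5 R_nwt = 362.8 kips.
R_n = max = 362.8 kips [governs: (ii)]; φR_n = 272.1 kips.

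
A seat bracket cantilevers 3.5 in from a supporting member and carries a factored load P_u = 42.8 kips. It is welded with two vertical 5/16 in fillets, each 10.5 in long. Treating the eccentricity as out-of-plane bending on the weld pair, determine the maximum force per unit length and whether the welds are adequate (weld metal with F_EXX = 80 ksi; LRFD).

f_max ≈ 4.56 kip/in; adequate

L_w = 2 × 10.5 = 21 in; section modulus (unit throat) S = 2 × L²/6 = 36.75 in².
Direct shear f_v = P/L_w = 42.8/21 = 2.038 kip/in.
Moment M = P × e = 42.8 × 3.5 = 149.8 kip·in; bending f_b = M/S = 4.076 kip/in.
f_max = √(f_v² + f_b²) = √(2.038² + 4.076²) = 4.557 kip/in.
φr_n = 0.75 × 0.6 × 80 × (0.707 × 0.3125) = 7.954 kip/in → adequate.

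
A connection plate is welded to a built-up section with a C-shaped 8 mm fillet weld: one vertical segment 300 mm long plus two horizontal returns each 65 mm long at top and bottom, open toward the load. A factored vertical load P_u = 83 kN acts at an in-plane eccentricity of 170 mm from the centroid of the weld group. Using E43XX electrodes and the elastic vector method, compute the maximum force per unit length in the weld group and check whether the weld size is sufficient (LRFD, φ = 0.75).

E43XX → F_EXX = 430 MPa.
Total weld length L_w = 430 mm. Treat welds as unit-width lines.
Centroid: x̄ = 2×65×32.5 / 430 = 9.826 mm from the vertical weld.
Polar moment about centroid: J = I_x + I_y = [300³/12 + 2×65×150²] + [300×9.826² + 2(65³/12 + 65×22.67²)] = 5317000 mm³.
Direct shear f_v = P/L_w = 83×10³ / 430 = 193 N/mm (vertical).
Torsion M = P·e = 83×10³ × 170 = 14110000 N·mm.
Critical point at (x, y) = (55.17, 150) from centroid. f_tx = M·y/J = 398.1 N/mm; f_ty = M·x/J = 146.4 N/mm.
Resultant f_max = √[f_tx² + (f_v + f_ty)²] = √[398.1² + (193 + 146.4)²] = 523.2 N/mm.
Capacity per unit length: φr_n = 0.75 × 0.6 × 430 × (0.707 × 8) = 1094 N/mm.
523.2 ≤ 1094 → adequate.

f_max ≈ 523 N/mm; adequate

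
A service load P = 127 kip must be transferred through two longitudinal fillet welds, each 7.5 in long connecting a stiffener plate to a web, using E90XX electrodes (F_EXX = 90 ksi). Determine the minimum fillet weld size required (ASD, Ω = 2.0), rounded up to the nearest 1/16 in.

Total weld length L = 15 in.
Required throat t_e = P × Ω / (0.6 F_EXX × L) = 127 × 2.0 / (0.6 × 90 × 15) = 0.3136 in.
Required leg w = t_e / 0.707 = 0.4435 in → use 1/2 in.

w = 1/2 in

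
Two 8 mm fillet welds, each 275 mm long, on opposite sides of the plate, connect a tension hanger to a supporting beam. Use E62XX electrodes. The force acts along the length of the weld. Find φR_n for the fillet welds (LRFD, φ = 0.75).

φR_n ≈ 868 kN

E62XX → F_EXX = 620 MPa.
Effective throat t_e = 0.707 × 8 = 5.656 mm.
Total length L = 550 mm; A_we = 5.656 × 550 = 3111 mm².
F_nw = 0.6 F_EXX = 0.6 × 620 = 372 MPa.
φR_n = 0.75 × 372 × 3111 × 10⁻³ = 867.9 kN.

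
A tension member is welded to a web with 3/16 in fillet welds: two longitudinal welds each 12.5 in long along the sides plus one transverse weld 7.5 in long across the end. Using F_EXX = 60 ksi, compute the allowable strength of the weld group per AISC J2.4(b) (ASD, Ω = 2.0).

R_n/Ω ≈ 77.5 kips

t_e = 0.707 × 0.1875 = 0.1326 in.
R_nwl = 0.6 × 60 × 0.1326 × 25 = 119.3 kips (longitudinal, 2 welds).
R_nwt = 0.6 × 60 × 0.1326 × 7.5 = 35.79 kips (transverse, base value).
(i) R_nwl + R_nwt = 155.1 kips; (ii) 0.85 R_nwl + 1.5 R_nwt = 155.1 kips.
R_n = max = 155.1 kips [governs: (ii)]; R_n/Ω = 77.55 kips.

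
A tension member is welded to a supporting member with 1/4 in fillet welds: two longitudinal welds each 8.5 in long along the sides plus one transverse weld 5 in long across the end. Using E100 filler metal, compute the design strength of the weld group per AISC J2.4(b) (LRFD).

E100XX → F_EXX = 100 ksi.
t_e = 0.707 × 0.25 = 0.1767 in.
R_nwl = 0.6 × 100 × 0.1767 × 17 = 180.3 kip (longitudinal, 2 welds).
R_nwt = 0.6 × 100 × 0.1767 × 5 = 53.02 kip (transverse, base value).
(i) R_nwl + R_nwt = 233.3 kip; (ii) 0.85 R_nwl + 1.5 R_nwt = 232.8 kip.
R_n = max = 233.3 kip [governs: (i)]; φR_n = 175 kip.

φR_n ≈ 175 kip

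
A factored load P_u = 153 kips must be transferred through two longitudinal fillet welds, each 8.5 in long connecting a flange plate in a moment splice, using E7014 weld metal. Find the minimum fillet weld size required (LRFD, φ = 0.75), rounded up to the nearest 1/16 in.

w = 7/16 in

E70XX → F_EXX = 70 ksi.
Total weld length L = 17 in.
Required throat t_e = P_u / (φ × 0.6 F_EXX × L) = 153 / (0.75 × 0.6 × 70 × 17) = 0.2857 in.
Required leg w = t_e / 0.707 = 0.4041 in → use 7/16 in.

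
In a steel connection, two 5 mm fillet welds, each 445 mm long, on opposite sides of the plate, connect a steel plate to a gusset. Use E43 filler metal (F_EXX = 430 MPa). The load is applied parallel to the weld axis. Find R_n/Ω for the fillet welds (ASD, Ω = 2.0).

R_n/Ω ≈ 406 kN

Effective throat t_e = 0.707 × 5 = 3.535 mm.
Total length L = 890 mm; A_we = 3.535 × 890 = 3146 mm².
F_nw = 0.6 F_EXX = 0.6 × 430 = 258 MPa.
R_n = 258 × 3146 × 10⁻³ = 811.7 kN; R_n/Ω = 811.7/2.0 = 405.9 kN.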